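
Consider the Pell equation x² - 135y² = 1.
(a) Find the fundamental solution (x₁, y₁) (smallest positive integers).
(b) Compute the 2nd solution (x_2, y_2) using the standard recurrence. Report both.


Step 1: Find the fundamental solution (x₁, y₁) of x² - 135y² = 1.
  Expand √135 as a continued fraction. a₀ = ⌊√135⌋ = 11; iterate m_{k+1} = d_k·a_k − m_k, d_{k+1} = (135 − m_{k+1}²)/d_k, a_{k+1} = ⌊(a₀ + m_{k+1})/d_{k+1}⌋ (starting m₀ = 0, d₀ = 1), with convergents p_k = a_k·p_{k-1} + p_{k-2}, q_k = a_k·q_{k-1} + q_{k-2} (p₋₁ = 1, q₋₁ = 0):
  k = 0: a₀ = 11; p₀/q₀ = 11/1; p₀² − 135·q₀² = 121 − 135 = -14.
  k = 1: m = 11, d = 14, a = ⌊(11 + 11)/14⌋ = 1; p/q = (1·11 + 1)/(1·1 + 0) = 12/1; p² − 135·q² = 144 − 135 = 9.
  k = 2: m = 3, d = 9, a = ⌊(11 + 3)/9⌋ = 1; p/q = (1·12 + 11)/(1·1 + 1) = 23/2; p² − 135·q² = 529 − 540 = -11.
  k = 3: m = 6, d = 11, a = ⌊(11 + 6)/11⌋ = 1; p/q = (1·23 + 12)/(1·2 + 1) = 35/3; p² − 135·q² = 1225 − 1215 = 10.
  k = 4: m = 5, d = 10, a = ⌊(11 + 5)/10⌋ = 1; p/q = (1·35 + 23)/(1·3 + 2) = 58/5; p² − 135·q² = 3364 − 3375 = -11.
  k = 5: m = 5, d = 11, a = ⌊(11 + 5)/11⌋ = 1; p/q = (1·58 + 35)/(1·5 + 3) = 93/8; p² − 135·q² = 8649 − 8640 = 9.
  k = 6: m = 6, d = 9, a = ⌊(11 + 6)/9⌋ = 1; p/q = (1·93 + 58)/(1·8 + 5) = 151/13; p² − 135·q² = 22801 − 22815 = -14.
  k = 7: m = 3, d = 14, a = ⌊(11 + 3)/14⌋ = 1; p/q = (1·151 + 93)/(1·13 + 8) = 244/21; p² − 135·q² = 59536 − 59535 = 1.
  The first convergent with p² − 135·q² = 1 gives the fundamental solution (x₁, y₁) = (244, 21).
Step 2: Apply the recurrence (x_{n+1}, y_{n+1}) = (x₁x_n + 135y₁y_n, x₁y_n + y₁x_n) repeatedly.
  From (x_1, y_1) = (244, 21): x_2 = 244·244 + 135·21·21 = 119071; y_2 = 244·21 + 21·244 = 10248.
Step 3: Verify x_2² - 135·y_2² = 14177903041 - 14177903040 = 1 (should be 1). ✓

(x_1, y_1) = (244, 21); (x_2, y_2) = (119071, 10248).


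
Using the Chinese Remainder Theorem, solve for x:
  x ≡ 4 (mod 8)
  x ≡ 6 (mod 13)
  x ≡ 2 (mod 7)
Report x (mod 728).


Moduli 8, 13, 7 are pairwise coprime; by CRT there is a unique solution modulo M = 8 · 13 · 7 = 728.
Solve pairwise, accumulating the modulus:
  Start with x ≡ 4 (mod 8).
  Combine with x ≡ 6 (mod 13): since gcd(8, 13) = 1, we get a unique residue mod 104.
    Write x = 4 + 8·t and substitute into x ≡ 6 (mod 13): 8·t ≡ 6 − 4 = 2 (mod 13).
    The inverse of 8 mod 13 is 5 (since 8·5 = 40 = 3·13 + 1), so t ≡ 5·2 = 10 ≡ 10 (mod 13).
    Then x = 4 + 8·10 = 84, valid modulo lcm(8, 13) = 104: x ≡ 84 (mod 104).
  Combine with x ≡ 2 (mod 7): since gcd(104, 7) = 1, we get a unique residue mod 728.
    Write x = 84 + 104·t and substitute into x ≡ 2 (mod 7): 104·t ≡ 2 − 84 = -82 (mod 7).
    Reduce coefficients mod 7: 6·t ≡ 2 (mod 7).
    The inverse of 6 mod 7 is 6 (since 6·6 = 36 = 5·7 + 1), so t ≡ 6·2 = 12 ≡ 5 (mod 7).
    Then x = 84 + 104·5 = 604, valid modulo lcm(104, 7) = 728: x ≡ 604 (mod 728).
Verify: 604 mod 8 = 4 ✓, 604 mod 13 = 6 ✓, 604 mod 7 = 2 ✓.

x ≡ 604 (mod 728).


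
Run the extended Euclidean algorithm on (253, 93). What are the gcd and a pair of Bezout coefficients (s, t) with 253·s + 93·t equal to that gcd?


Euclidean algorithm on (253, 93) — divide until remainder is 0:
  253 = 2 · 93 + 67
  93 = 1 · 67 + 26
  67 = 2 · 26 + 15
  26 = 1 · 15 + 11
  15 = 1 · 11 + 4
  11 = 2 · 4 + 3
  4 = 1 · 3 + 1
  3 = 3 · 1 + 0
gcd(253, 93) = 1.
Track Bezout coefficients alongside the remainders: start with r₀ = 253 = a·1 + b·0 (s = 1, t = 0) and r₁ = 93 = a·0 + b·1 (s = 0, t = 1); each new remainder r_{k+1} = r_{k-1} − q_k·r_k inherits s_{k+1} = s_{k-1} − q_k·s_k, t_{k+1} = t_{k-1} − q_k·t_k, so r_k = a·s_k + b·t_k at every step:
  q = 2: r = 67, s = 1 − 2·0 = 1, t = 0 − 2·1 = -2  (check: 253·1 + 93·(-2) = 67)
  q = 1: r = 26, s = 0 − 1·1 = -1, t = 1 − 1·(-2) = 3  (check: 253·(-1) + 93·3 = 26)
  q = 2: r = 15, s = 1 − 2·(-1) = 3, t = -2 − 2·3 = -8  (check: 253·3 + 93·(-8) = 15)
  q = 1: r = 11, s = -1 − 1·3 = -4, t = 3 − 1·(-8) = 11  (check: 253·(-4) + 93·11 = 11)
  q = 1: r = 4, s = 3 − 1·(-4) = 7, t = -8 − 1·11 = -19  (check: 253·7 + 93·(-19) = 4)
  q = 2: r = 3, s = -4 − 2·7 = -18, t = 11 − 2·(-19) = 49  (check: 253·(-18) + 93·49 = 3)
  q = 1: r = 1, s = 7 − 1·(-18) = 25, t = -19 − 1·49 = -68  (check: 253·25 + 93·(-68) = 1)
The row with r = 1 (the gcd) gives the Bezout coefficients s = 25, t = -68.
Result: 253 · (25) + 93 · (-68) = 1.

gcd(253, 93) = 1; s = 25, t = -68 (check: 253·25 + 93·(-68) = 1).


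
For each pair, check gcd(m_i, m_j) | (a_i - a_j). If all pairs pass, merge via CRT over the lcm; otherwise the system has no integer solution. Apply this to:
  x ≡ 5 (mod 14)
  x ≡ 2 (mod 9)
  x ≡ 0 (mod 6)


Moduli 14, 9, 6 are not pairwise coprime, so CRT works modulo lcm(m_i) when all pairwise compatibility conditions hold.
Pairwise compatibility: gcd(m_i, m_j) must divide a_i - a_j for every pair.
Merge one congruence at a time:
  Start: x ≡ 5 (mod 14).
  Combine with x ≡ 2 (mod 9): gcd(14, 9) = 1; 2 - 5 = -3, which IS divisible by 1, so compatible.
    Write x = 5 + 14·t and substitute into x ≡ 2 (mod 9): 14·t ≡ 2 − 5 = -3 (mod 9).
    Reduce coefficients mod 9: 5·t ≡ 6 (mod 9).
    The inverse of 5 mod 9 is 2 (since 5·2 = 10 = 1·9 + 1), so t ≡ 2·6 = 12 ≡ 3 (mod 9).
    Then x = 5 + 14·3 = 47, valid modulo lcm(14, 9) = 126: x ≡ 47 (mod 126).
  Combine with x ≡ 0 (mod 6): gcd(126, 6) = 6, and 0 - 47 = -47 is NOT divisible by 6.
    ⇒ system is inconsistent (no integer solution).

No solution (the system is inconsistent).


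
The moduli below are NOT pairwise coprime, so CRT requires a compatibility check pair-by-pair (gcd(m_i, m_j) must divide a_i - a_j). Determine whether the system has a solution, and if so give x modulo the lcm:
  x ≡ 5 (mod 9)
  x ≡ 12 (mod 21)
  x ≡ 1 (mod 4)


Moduli 9, 21, 4 are not pairwise coprime, so CRT works modulo lcm(m_i) when all pairwise compatibility conditions hold.
Pairwise compatibility: gcd(m_i, m_j) must divide a_i - a_j for every pair.
Merge one congruence at a time:
  Start: x ≡ 5 (mod 9).
  Combine with x ≡ 12 (mod 21): gcd(9, 21) = 3, and 12 - 5 = 7 is NOT divisible by 3.
    ⇒ system is inconsistent (no integer solution).

No solution (the system is inconsistent).


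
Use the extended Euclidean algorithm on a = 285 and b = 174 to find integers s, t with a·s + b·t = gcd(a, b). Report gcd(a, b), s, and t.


Euclidean algorithm on (285, 174) — divide until remainder is 0:
  285 = 1 · 174 + 111
  174 = 1 · 111 + 63
  111 = 1 · 63 + 48
  63 = 1 · 48 + 15
  48 = 3 · 15 + 3
  15 = 5 · 3 + 0
gcd(285, 174) = 3.
Track Bezout coefficients alongside the remainders: start with r₀ = 285 = a·1 + b·0 (s = 1, t = 0) and r₁ = 174 = a·0 + b·1 (s = 0, t = 1); each new remainder r_{k+1} = r_{k-1} − q_k·r_k inherits s_{k+1} = s_{k-1} − q_k·s_k, t_{k+1} = t_{k-1} − q_k·t_k, so r_k = a·s_k + b·t_k at every step:
  q = 1: r = 111, s = 1 − 1·0 = 1, t = 0 − 1·1 = -1  (check: 285·1 + 174·(-1) = 111)
  q = 1: r = 63, s = 0 − 1·1 = -1, t = 1 − 1·(-1) = 2  (check: 285·(-1) + 174·2 = 63)
  q = 1: r = 48, s = 1 − 1·(-1) = 2, t = -1 − 1·2 = -3  (check: 285·2 + 174·(-3) = 48)
  q = 1: r = 15, s = -1 − 1·2 = -3, t = 2 − 1·(-3) = 5  (check: 285·(-3) + 174·5 = 15)
  q = 3: r = 3, s = 2 − 3·(-3) = 11, t = -3 − 3·5 = -18  (check: 285·11 + 174·(-18) = 3)
The row with r = 3 (the gcd) gives the Bezout coefficients s = 11, t = -18.
Result: 285 · (11) + 174 · (-18) = 3.

gcd(285, 174) = 3; s = 11, t = -18 (check: 285·11 + 174·(-18) = 3).


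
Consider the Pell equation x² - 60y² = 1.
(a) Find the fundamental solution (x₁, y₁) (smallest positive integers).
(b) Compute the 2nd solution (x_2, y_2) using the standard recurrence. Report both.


Step 1: Find the fundamental solution (x₁, y₁) of x² - 60y² = 1.
  Expand √60 as a continued fraction. a₀ = ⌊√60⌋ = 7; iterate m_{k+1} = d_k·a_k − m_k, d_{k+1} = (60 − m_{k+1}²)/d_k, a_{k+1} = ⌊(a₀ + m_{k+1})/d_{k+1}⌋ (starting m₀ = 0, d₀ = 1), with convergents p_k = a_k·p_{k-1} + p_{k-2}, q_k = a_k·q_{k-1} + q_{k-2} (p₋₁ = 1, q₋₁ = 0):
  k = 0: a₀ = 7; p₀/q₀ = 7/1; p₀² − 60·q₀² = 49 − 60 = -11.
  k = 1: m = 7, d = 11, a = ⌊(7 + 7)/11⌋ = 1; p/q = (1·7 + 1)/(1·1 + 0) = 8/1; p² − 60·q² = 64 − 60 = 4.
  k = 2: m = 4, d = 4, a = ⌊(7 + 4)/4⌋ = 2; p/q = (2·8 + 7)/(2·1 + 1) = 23/3; p² − 60·q² = 529 − 540 = -11.
  k = 3: m = 4, d = 11, a = ⌊(7 + 4)/11⌋ = 1; p/q = (1·23 + 8)/(1·3 + 1) = 31/4; p² − 60·q² = 961 − 960 = 1.
  The first convergent with p² − 60·q² = 1 gives the fundamental solution (x₁, y₁) = (31, 4).
Step 2: Apply the recurrence (x_{n+1}, y_{n+1}) = (x₁x_n + 60y₁y_n, x₁y_n + y₁x_n) repeatedly.
  From (x_1, y_1) = (31, 4): x_2 = 31·31 + 60·4·4 = 1921; y_2 = 31·4 + 4·31 = 248.
Step 3: Verify x_2² - 60·y_2² = 3690241 - 3690240 = 1 (should be 1). ✓

(x_1, y_1) = (31, 4); (x_2, y_2) = (1921, 248).


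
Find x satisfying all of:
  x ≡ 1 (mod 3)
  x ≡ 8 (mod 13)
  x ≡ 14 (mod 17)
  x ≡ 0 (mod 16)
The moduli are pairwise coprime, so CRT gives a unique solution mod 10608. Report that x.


Product of moduli M = 3 · 13 · 17 · 16 = 10608.
Merge one congruence at a time:
  Start: x ≡ 1 (mod 3).
  Combine with x ≡ 8 (mod 13); new modulus lcm = 39.
    Write x = 1 + 3·t and substitute into x ≡ 8 (mod 13): 3·t ≡ 8 − 1 = 7 (mod 13).
    The inverse of 3 mod 13 is 9 (since 3·9 = 27 = 2·13 + 1), so t ≡ 9·7 = 63 ≡ 11 (mod 13).
    Then x = 1 + 3·11 = 34, valid modulo lcm(3, 13) = 39: x ≡ 34 (mod 39).
  Combine with x ≡ 14 (mod 17); new modulus lcm = 663.
    Write x = 34 + 39·t and substitute into x ≡ 14 (mod 17): 39·t ≡ 14 − 34 = -20 (mod 17).
    Reduce coefficients mod 17: 5·t ≡ 14 (mod 17).
    The inverse of 5 mod 17 is 7 (since 5·7 = 35 = 2·17 + 1), so t ≡ 7·14 = 98 ≡ 13 (mod 17).
    Then x = 34 + 39·13 = 541, valid modulo lcm(39, 17) = 663: x ≡ 541 (mod 663).
  Combine with x ≡ 0 (mod 16); new modulus lcm = 10608.
    Write x = 541 + 663·t and substitute into x ≡ 0 (mod 16): 663·t ≡ 0 − 541 = -541 (mod 16).
    Reduce coefficients mod 16: 7·t ≡ 3 (mod 16).
    The inverse of 7 mod 16 is 7 (since 7·7 = 49 = 3·16 + 1), so t ≡ 7·3 = 21 ≡ 5 (mod 16).
    Then x = 541 + 663·5 = 3856, valid modulo lcm(663, 16) = 10608: x ≡ 3856 (mod 10608).
Verify against each original: 3856 mod 3 = 1, 3856 mod 13 = 8, 3856 mod 17 = 14, 3856 mod 16 = 0.

x ≡ 3856 (mod 10608).


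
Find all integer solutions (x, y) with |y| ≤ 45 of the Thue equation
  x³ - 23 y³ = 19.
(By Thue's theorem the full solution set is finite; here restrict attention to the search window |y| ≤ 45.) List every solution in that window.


The equation is x³ - 23y³ = 19. For fixed y, x³ = 23·y³ + 19, so a solution requires the RHS to be a perfect cube.
Strategy: iterate y from -45 to 45, compute RHS = 23·y³ + 19, and check whether it is a (positive or negative) perfect cube.
Check small values of y:
  y = 0: RHS = 19 is not a perfect cube.
  y = 1: RHS = 42 is not a perfect cube.
  y = -1: RHS = -4 is not a perfect cube.
  y = 2: RHS = 203 is not a perfect cube.
  y = -2: RHS = -165 is not a perfect cube.
  y = 3: RHS = 640 is not a perfect cube.
  y = -3: RHS = -602 is not a perfect cube.
Continuing the search up to |y| = 45 finds no solutions either.
No (x, y) in the scanned range satisfies the equation.

No integer solutions with |y| ≤ 45.


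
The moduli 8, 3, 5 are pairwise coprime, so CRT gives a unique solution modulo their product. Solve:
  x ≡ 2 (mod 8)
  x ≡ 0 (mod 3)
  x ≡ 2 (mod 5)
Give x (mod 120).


Moduli 8, 3, 5 are pairwise coprime; by CRT there is a unique solution modulo M = 8 · 3 · 5 = 120.
Solve pairwise, accumulating the modulus:
  Start with x ≡ 2 (mod 8).
  Combine with x ≡ 0 (mod 3): since gcd(8, 3) = 1, we get a unique residue mod 24.
    Write x = 2 + 8·t and substitute into x ≡ 0 (mod 3): 8·t ≡ 0 − 2 = -2 (mod 3).
    Reduce coefficients mod 3: 2·t ≡ 1 (mod 3).
    The inverse of 2 mod 3 is 2 (since 2·2 = 4 = 1·3 + 1), so t ≡ 2·1 = 2 ≡ 2 (mod 3).
    Then x = 2 + 8·2 = 18, valid modulo lcm(8, 3) = 24: x ≡ 18 (mod 24).
  Combine with x ≡ 2 (mod 5): since gcd(24, 5) = 1, we get a unique residue mod 120.
    Write x = 18 + 24·t and substitute into x ≡ 2 (mod 5): 24·t ≡ 2 − 18 = -16 (mod 5).
    Reduce coefficients mod 5: 4·t ≡ 4 (mod 5).
    The inverse of 4 mod 5 is 4 (since 4·4 = 16 = 3·5 + 1), so t ≡ 4·4 = 16 ≡ 1 (mod 5).
    Then x = 18 + 24·1 = 42, valid modulo lcm(24, 5) = 120: x ≡ 42 (mod 120).
Verify: 42 mod 8 = 2 ✓, 42 mod 3 = 0 ✓, 42 mod 5 = 2 ✓.

x ≡ 42 (mod 120).


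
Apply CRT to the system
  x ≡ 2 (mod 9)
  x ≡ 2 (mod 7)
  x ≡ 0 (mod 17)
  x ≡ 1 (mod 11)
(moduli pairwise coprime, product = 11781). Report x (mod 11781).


Product of moduli M = 9 · 7 · 17 · 11 = 11781.
Merge one congruence at a time:
  Start: x ≡ 2 (mod 9).
  Combine with x ≡ 2 (mod 7); new modulus lcm = 63.
    Write x = 2 + 9·t and substitute into x ≡ 2 (mod 7): 9·t ≡ 2 − 2 = 0 (mod 7).
    Reduce coefficients mod 7: 2·t ≡ 0 (mod 7).
    The inverse of 2 mod 7 is 4 (since 2·4 = 8 = 1·7 + 1), so t ≡ 4·0 = 0 ≡ 0 (mod 7).
    Then x = 2 + 9·0 = 2, valid modulo lcm(9, 7) = 63: x ≡ 2 (mod 63).
  Combine with x ≡ 0 (mod 17); new modulus lcm = 1071.
    Write x = 2 + 63·t and substitute into x ≡ 0 (mod 17): 63·t ≡ 0 − 2 = -2 (mod 17).
    Reduce coefficients mod 17: 12·t ≡ 15 (mod 17).
    The inverse of 12 mod 17 is 10 (since 12·10 = 120 = 7·17 + 1), so t ≡ 10·15 = 150 ≡ 14 (mod 17).
    Then x = 2 + 63·14 = 884, valid modulo lcm(63, 17) = 1071: x ≡ 884 (mod 1071).
  Combine with x ≡ 1 (mod 11); new modulus lcm = 11781.
    Write x = 884 + 1071·t and substitute into x ≡ 1 (mod 11): 1071·t ≡ 1 − 884 = -883 (mod 11).
    Reduce coefficients mod 11: 4·t ≡ 8 (mod 11).
    The inverse of 4 mod 11 is 3 (since 4·3 = 12 = 1·11 + 1), so t ≡ 3·8 = 24 ≡ 2 (mod 11).
    Then x = 884 + 1071·2 = 3026, valid modulo lcm(1071, 11) = 11781: x ≡ 3026 (mod 11781).
Verify against each original: 3026 mod 9 = 2, 3026 mod 7 = 2, 3026 mod 17 = 0, 3026 mod 11 = 1.

x ≡ 3026 (mod 11781).


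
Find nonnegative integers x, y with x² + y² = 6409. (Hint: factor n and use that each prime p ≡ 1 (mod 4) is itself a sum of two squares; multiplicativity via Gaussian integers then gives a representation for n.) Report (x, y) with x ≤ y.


Step 1: Factor n = 6409 = 13 · 17 · 29.
Step 2: Check the mod-4 condition on each prime factor: 13 ≡ 1 (mod 4), exponent 1; 17 ≡ 1 (mod 4), exponent 1; 29 ≡ 1 (mod 4), exponent 1.
All primes ≡ 3 (mod 4) appear to even exponent (or don't appear), so by the two-squares theorem n IS expressible as a sum of two squares.
Step 3: Build a representation. Here n = 13 · 17 · 29 is a product of primes ≡ 1 (mod 4). Each prime p ≡ 1 (mod 4) is itself a sum of two squares; find a² by testing p − a² for a perfect square:
  13: 13 − 1² = 12, 13 − 2² = 9 = 3² ⇒ 13 = 2² + 3².
  17: 17 − 1² = 16 = 4² ⇒ 17 = 1² + 4².
  29: 29 − 1² = 28, 29 − 2² = 25 = 5² ⇒ 29 = 2² + 5².
  Combine using the Brahmagupta–Fibonacci identity (a² + b²)(c² + d²) = (ac − bd)² + (ad + bc)² = (ac + bd)² + (ad − bc)²:
  13 · 17 = 221: from (2² + 3²)(1² + 4²), take (2·1 − 3·4, 2·4 + 3·1) = (2 − 12, 8 + 3) = (-10, 11); dropping signs (only squares matter) gives (10, 11); check 10² + 11² = 100 + 121 = 221 ✓.
  221 · 29 = 6409: from (10² + 11²)(2² + 5²), take (10·2 − 11·5, 10·5 + 11·2) = (20 − 55, 50 + 22) = (-35, 72); dropping signs (only squares matter) gives (35, 72); check 35² + 72² = 1225 + 5184 = 6409 ✓.
Step 4: Order so x ≤ y and verify: 35² + 72² = 1225 + 5184 = 6409 = n. ✓

n = 6409 = 35² + 72² (one valid representation with x ≤ y).


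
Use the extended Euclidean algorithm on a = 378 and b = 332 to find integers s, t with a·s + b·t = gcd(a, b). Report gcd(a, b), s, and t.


Euclidean algorithm on (378, 332) — divide until remainder is 0:
  378 = 1 · 332 + 46
  332 = 7 · 46 + 10
  46 = 4 · 10 + 6
  10 = 1 · 6 + 4
  6 = 1 · 4 + 2
  4 = 2 · 2 + 0
gcd(378, 332) = 2.
Track Bezout coefficients alongside the remainders: start with r₀ = 378 = a·1 + b·0 (s = 1, t = 0) and r₁ = 332 = a·0 + b·1 (s = 0, t = 1); each new remainder r_{k+1} = r_{k-1} − q_k·r_k inherits s_{k+1} = s_{k-1} − q_k·s_k, t_{k+1} = t_{k-1} − q_k·t_k, so r_k = a·s_k + b·t_k at every step:
  q = 1: r = 46, s = 1 − 1·0 = 1, t = 0 − 1·1 = -1  (check: 378·1 + 332·(-1) = 46)
  q = 7: r = 10, s = 0 − 7·1 = -7, t = 1 − 7·(-1) = 8  (check: 378·(-7) + 332·8 = 10)
  q = 4: r = 6, s = 1 − 4·(-7) = 29, t = -1 − 4·8 = -33  (check: 378·29 + 332·(-33) = 6)
  q = 1: r = 4, s = -7 − 1·29 = -36, t = 8 − 1·(-33) = 41  (check: 378·(-36) + 332·41 = 4)
  q = 1: r = 2, s = 29 − 1·(-36) = 65, t = -33 − 1·41 = -74  (check: 378·65 + 332·(-74) = 2)
The row with r = 2 (the gcd) gives the Bezout coefficients s = 65, t = -74.
Result: 378 · (65) + 332 · (-74) = 2.

gcd(378, 332) = 2; s = 65, t = -74 (check: 378·65 + 332·(-74) = 2).


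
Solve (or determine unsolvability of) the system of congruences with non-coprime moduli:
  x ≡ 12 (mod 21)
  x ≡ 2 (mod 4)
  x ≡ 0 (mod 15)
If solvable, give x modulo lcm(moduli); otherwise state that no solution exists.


Moduli 21, 4, 15 are not pairwise coprime, so CRT works modulo lcm(m_i) when all pairwise compatibility conditions hold.
Pairwise compatibility: gcd(m_i, m_j) must divide a_i - a_j for every pair.
Merge one congruence at a time:
  Start: x ≡ 12 (mod 21).
  Combine with x ≡ 2 (mod 4): gcd(21, 4) = 1; 2 - 12 = -10, which IS divisible by 1, so compatible.
    Write x = 12 + 21·t and substitute into x ≡ 2 (mod 4): 21·t ≡ 2 − 12 = -10 (mod 4).
    Reduce coefficients mod 4: 1·t ≡ 2 (mod 4).
    So t ≡ 2 (mod 4).
    Then x = 12 + 21·2 = 54, valid modulo lcm(21, 4) = 84: x ≡ 54 (mod 84).
  Combine with x ≡ 0 (mod 15): gcd(84, 15) = 3; 0 - 54 = -54, which IS divisible by 3, so compatible.
    Write x = 54 + 84·t and substitute into x ≡ 0 (mod 15): 84·t ≡ 0 − 54 = -54 (mod 15).
    Divide the congruence (and modulus) by g = 3: 28·t ≡ -18 (mod 5).
    Reduce coefficients mod 5: 3·t ≡ 2 (mod 5).
    The inverse of 3 mod 5 is 2 (since 3·2 = 6 = 1·5 + 1), so t ≡ 2·2 = 4 ≡ 4 (mod 5).
    Then x = 54 + 84·4 = 390, valid modulo lcm(84, 15) = 420: x ≡ 390 (mod 420).
Verify: 390 mod 21 = 12, 390 mod 4 = 2, 390 mod 15 = 0.

x ≡ 390 (mod 420).


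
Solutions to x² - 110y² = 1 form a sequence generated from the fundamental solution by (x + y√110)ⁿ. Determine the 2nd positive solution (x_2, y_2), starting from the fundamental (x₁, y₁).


Step 1: Find the fundamental solution (x₁, y₁) of x² - 110y² = 1.
  Expand √110 as a continued fraction. a₀ = ⌊√110⌋ = 10; iterate m_{k+1} = d_k·a_k − m_k, d_{k+1} = (110 − m_{k+1}²)/d_k, a_{k+1} = ⌊(a₀ + m_{k+1})/d_{k+1}⌋ (starting m₀ = 0, d₀ = 1), with convergents p_k = a_k·p_{k-1} + p_{k-2}, q_k = a_k·q_{k-1} + q_{k-2} (p₋₁ = 1, q₋₁ = 0):
  k = 0: a₀ = 10; p₀/q₀ = 10/1; p₀² − 110·q₀² = 100 − 110 = -10.
  k = 1: m = 10, d = 10, a = ⌊(10 + 10)/10⌋ = 2; p/q = (2·10 + 1)/(2·1 + 0) = 21/2; p² − 110·q² = 441 − 440 = 1.
  The first convergent with p² − 110·q² = 1 gives the fundamental solution (x₁, y₁) = (21, 2).
Step 2: Apply the recurrence (x_{n+1}, y_{n+1}) = (x₁x_n + 110y₁y_n, x₁y_n + y₁x_n) repeatedly.
  From (x_1, y_1) = (21, 2): x_2 = 21·21 + 110·2·2 = 881; y_2 = 21·2 + 2·21 = 84.
Step 3: Verify x_2² - 110·y_2² = 776161 - 776160 = 1 (should be 1). ✓

(x_1, y_1) = (21, 2); (x_2, y_2) = (881, 84).


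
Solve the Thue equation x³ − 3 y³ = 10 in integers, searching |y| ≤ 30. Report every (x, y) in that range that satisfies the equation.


The equation is x³ - 3y³ = 10. For fixed y, x³ = 3·y³ + 10, so a solution requires the RHS to be a perfect cube.
Strategy: iterate y from -30 to 30, compute RHS = 3·y³ + 10, and check whether it is a (positive or negative) perfect cube.
Check small values of y:
  y = 0: RHS = 10 is not a perfect cube.
  y = 1: RHS = 13 is not a perfect cube.
  y = -1: RHS = 7 is not a perfect cube.
  y = 2: RHS = 34 is not a perfect cube.
  y = -2: RHS = -14 is not a perfect cube.
  y = 3: RHS = 91 is not a perfect cube.
  y = -3: RHS = -71 is not a perfect cube.
Continuing, at y = 9: RHS = 2197 = (13)³ ⇒ x = 13 works.
Searching the remaining y in |y| ≤ 30 finds no further solutions.
Collected solutions: (13, 9).

Solutions (with |y| ≤ 30): (13, 9).


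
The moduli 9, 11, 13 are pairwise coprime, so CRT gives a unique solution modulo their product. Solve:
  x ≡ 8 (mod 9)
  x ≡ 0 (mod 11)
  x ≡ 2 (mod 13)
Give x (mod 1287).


Moduli 9, 11, 13 are pairwise coprime; by CRT there is a unique solution modulo M = 9 · 11 · 13 = 1287.
Solve pairwise, accumulating the modulus:
  Start with x ≡ 8 (mod 9).
  Combine with x ≡ 0 (mod 11): since gcd(9, 11) = 1, we get a unique residue mod 99.
    Write x = 8 + 9·t and substitute into x ≡ 0 (mod 11): 9·t ≡ 0 − 8 = -8 (mod 11).
    Reduce coefficients mod 11: 9·t ≡ 3 (mod 11).
    The inverse of 9 mod 11 is 5 (since 9·5 = 45 = 4·11 + 1), so t ≡ 5·3 = 15 ≡ 4 (mod 11).
    Then x = 8 + 9·4 = 44, valid modulo lcm(9, 11) = 99: x ≡ 44 (mod 99).
  Combine with x ≡ 2 (mod 13): since gcd(99, 13) = 1, we get a unique residue mod 1287.
    Write x = 44 + 99·t and substitute into x ≡ 2 (mod 13): 99·t ≡ 2 − 44 = -42 (mod 13).
    Reduce coefficients mod 13: 8·t ≡ 10 (mod 13).
    The inverse of 8 mod 13 is 5 (since 8·5 = 40 = 3·13 + 1), so t ≡ 5·10 = 50 ≡ 11 (mod 13).
    Then x = 44 + 99·11 = 1133, valid modulo lcm(99, 13) = 1287: x ≡ 1133 (mod 1287).
Verify: 1133 mod 9 = 8 ✓, 1133 mod 11 = 0 ✓, 1133 mod 13 = 2 ✓.

x ≡ 1133 (mod 1287).


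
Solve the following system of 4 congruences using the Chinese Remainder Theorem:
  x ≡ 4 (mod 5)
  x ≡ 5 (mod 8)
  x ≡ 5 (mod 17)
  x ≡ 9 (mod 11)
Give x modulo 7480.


Product of moduli M = 5 · 8 · 17 · 11 = 7480.
Merge one congruence at a time:
  Start: x ≡ 4 (mod 5).
  Combine with x ≡ 5 (mod 8); new modulus lcm = 40.
    Write x = 4 + 5·t and substitute into x ≡ 5 (mod 8): 5·t ≡ 5 − 4 = 1 (mod 8).
    The inverse of 5 mod 8 is 5 (since 5·5 = 25 = 3·8 + 1), so t ≡ 5·1 = 5 ≡ 5 (mod 8).
    Then x = 4 + 5·5 = 29, valid modulo lcm(5, 8) = 40: x ≡ 29 (mod 40).
  Combine with x ≡ 5 (mod 17); new modulus lcm = 680.
    Write x = 29 + 40·t and substitute into x ≡ 5 (mod 17): 40·t ≡ 5 − 29 = -24 (mod 17).
    Reduce coefficients mod 17: 6·t ≡ 10 (mod 17).
    The inverse of 6 mod 17 is 3 (since 6·3 = 18 = 1·17 + 1), so t ≡ 3·10 = 30 ≡ 13 (mod 17).
    Then x = 29 + 40·13 = 549, valid modulo lcm(40, 17) = 680: x ≡ 549 (mod 680).
  Combine with x ≡ 9 (mod 11); new modulus lcm = 7480.
    Write x = 549 + 680·t and substitute into x ≡ 9 (mod 11): 680·t ≡ 9 − 549 = -540 (mod 11).
    Reduce coefficients mod 11: 9·t ≡ 10 (mod 11).
    The inverse of 9 mod 11 is 5 (since 9·5 = 45 = 4·11 + 1), so t ≡ 5·10 = 50 ≡ 6 (mod 11).
    Then x = 549 + 680·6 = 4629, valid modulo lcm(680, 11) = 7480: x ≡ 4629 (mod 7480).
Verify against each original: 4629 mod 5 = 4, 4629 mod 8 = 5, 4629 mod 17 = 5, 4629 mod 11 = 9.

x ≡ 4629 (mod 7480).


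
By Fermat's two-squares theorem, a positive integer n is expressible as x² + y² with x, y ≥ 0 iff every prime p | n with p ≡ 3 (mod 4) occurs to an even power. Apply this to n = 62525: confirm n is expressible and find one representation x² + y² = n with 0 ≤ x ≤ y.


Step 1: Factor n = 62525 = 5^2 · 41 · 61.
Step 2: Check the mod-4 condition on each prime factor: 5 ≡ 1 (mod 4), exponent 2; 41 ≡ 1 (mod 4), exponent 1; 61 ≡ 1 (mod 4), exponent 1.
All primes ≡ 3 (mod 4) appear to even exponent (or don't appear), so by the two-squares theorem n IS expressible as a sum of two squares.
Step 3: Build a representation. Group n = k² · m with k = 5 and m = 41 · 61 = 2501 (a product of primes ≡ 1 (mod 4)); a representation of m scales to one of n via (k·x)² + (k·y)² = k²(x² + y²). Each prime p ≡ 1 (mod 4) is itself a sum of two squares; find a² by testing p − a² for a perfect square:
  41: 41 − 1² = 40, 41 − 2² = 37, 41 − 3² = 32, 41 − 4² = 25 = 5² ⇒ 41 = 4² + 5².
  61: 61 − 1² = 60, 61 − 2² = 57, 61 − 3² = 52, 61 − 4² = 45, 61 − 5² = 36 = 6² ⇒ 61 = 5² + 6².
  Combine using the Brahmagupta–Fibonacci identity (a² + b²)(c² + d²) = (ac − bd)² + (ad + bc)² = (ac + bd)² + (ad − bc)²:
  41 · 61 = 2501: from (4² + 5²)(5² + 6²), take (4·5 − 5·6, 4·6 + 5·5) = (20 − 30, 24 + 25) = (-10, 49); dropping signs (only squares matter) gives (10, 49); check 10² + 49² = 100 + 2401 = 2501 ✓.
  Scale by k = 5: (5·10, 5·49) = (50, 245).
Step 4: Order so x ≤ y and verify: 50² + 245² = 2500 + 60025 = 62525 = n. ✓

n = 62525 = 50² + 245² (one valid representation with x ≤ y).


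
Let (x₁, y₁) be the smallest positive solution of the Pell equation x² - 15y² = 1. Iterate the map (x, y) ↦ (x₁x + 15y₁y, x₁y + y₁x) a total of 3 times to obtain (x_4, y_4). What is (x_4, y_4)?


Step 1: Find the fundamental solution (x₁, y₁) of x² - 15y² = 1.
  Expand √15 as a continued fraction. a₀ = ⌊√15⌋ = 3; iterate m_{k+1} = d_k·a_k − m_k, d_{k+1} = (15 − m_{k+1}²)/d_k, a_{k+1} = ⌊(a₀ + m_{k+1})/d_{k+1}⌋ (starting m₀ = 0, d₀ = 1), with convergents p_k = a_k·p_{k-1} + p_{k-2}, q_k = a_k·q_{k-1} + q_{k-2} (p₋₁ = 1, q₋₁ = 0):
  k = 0: a₀ = 3; p₀/q₀ = 3/1; p₀² − 15·q₀² = 9 − 15 = -6.
  k = 1: m = 3, d = 6, a = ⌊(3 + 3)/6⌋ = 1; p/q = (1·3 + 1)/(1·1 + 0) = 4/1; p² − 15·q² = 16 − 15 = 1.
  The first convergent with p² − 15·q² = 1 gives the fundamental solution (x₁, y₁) = (4, 1).
Step 2: Apply the recurrence (x_{n+1}, y_{n+1}) = (x₁x_n + 15y₁y_n, x₁y_n + y₁x_n) repeatedly.
  From (x_1, y_1) = (4, 1): x_2 = 4·4 + 15·1·1 = 31; y_2 = 4·1 + 1·4 = 8.
  From (x_2, y_2) = (31, 8): x_3 = 4·31 + 15·1·8 = 244; y_3 = 4·8 + 1·31 = 63.
  From (x_3, y_3) = (244, 63): x_4 = 4·244 + 15·1·63 = 1921; y_4 = 4·63 + 1·244 = 496.
Step 3: Verify x_4² - 15·y_4² = 3690241 - 3690240 = 1 (should be 1). ✓

(x_1, y_1) = (4, 1); (x_4, y_4) = (1921, 496).


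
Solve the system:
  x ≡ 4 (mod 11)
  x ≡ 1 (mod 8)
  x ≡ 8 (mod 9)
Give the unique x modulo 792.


Moduli 11, 8, 9 are pairwise coprime; by CRT there is a unique solution modulo M = 11 · 8 · 9 = 792.
Solve pairwise, accumulating the modulus:
  Start with x ≡ 4 (mod 11).
  Combine with x ≡ 1 (mod 8): since gcd(11, 8) = 1, we get a unique residue mod 88.
    Write x = 4 + 11·t and substitute into x ≡ 1 (mod 8): 11·t ≡ 1 − 4 = -3 (mod 8).
    Reduce coefficients mod 8: 3·t ≡ 5 (mod 8).
    The inverse of 3 mod 8 is 3 (since 3·3 = 9 = 1·8 + 1), so t ≡ 3·5 = 15 ≡ 7 (mod 8).
    Then x = 4 + 11·7 = 81, valid modulo lcm(11, 8) = 88: x ≡ 81 (mod 88).
  Combine with x ≡ 8 (mod 9): since gcd(88, 9) = 1, we get a unique residue mod 792.
    Write x = 81 + 88·t and substitute into x ≡ 8 (mod 9): 88·t ≡ 8 − 81 = -73 (mod 9).
    Reduce coefficients mod 9: 7·t ≡ 8 (mod 9).
    The inverse of 7 mod 9 is 4 (since 7·4 = 28 = 3·9 + 1), so t ≡ 4·8 = 32 ≡ 5 (mod 9).
    Then x = 81 + 88·5 = 521, valid modulo lcm(88, 9) = 792: x ≡ 521 (mod 792).
Verify: 521 mod 11 = 4 ✓, 521 mod 8 = 1 ✓, 521 mod 9 = 8 ✓.

x ≡ 521 (mod 792).


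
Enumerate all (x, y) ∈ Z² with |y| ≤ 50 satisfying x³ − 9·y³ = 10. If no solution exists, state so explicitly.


The equation is x³ - 9y³ = 10. For fixed y, x³ = 9·y³ + 10, so a solution requires the RHS to be a perfect cube.
Strategy: iterate y from -50 to 50, compute RHS = 9·y³ + 10, and check whether it is a (positive or negative) perfect cube.
Check small values of y:
  y = 0: RHS = 10 is not a perfect cube.
  y = 1: RHS = 19 is not a perfect cube.
  y = -1: RHS = 1 = (1)³ ⇒ x = 1 works.
  y = 2: RHS = 82 is not a perfect cube.
  y = -2: RHS = -62 is not a perfect cube.
  y = 3: RHS = 253 is not a perfect cube.
  y = -3: RHS = -233 is not a perfect cube.
Continuing the search up to |y| = 50 finds no further solutions beyond those listed.
Collected solutions: (1, -1).

Solutions (with |y| ≤ 50): (1, -1).


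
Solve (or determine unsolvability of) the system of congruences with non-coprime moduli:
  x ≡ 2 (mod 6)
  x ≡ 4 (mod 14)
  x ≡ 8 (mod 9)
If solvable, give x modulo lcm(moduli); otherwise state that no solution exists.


Moduli 6, 14, 9 are not pairwise coprime, so CRT works modulo lcm(m_i) when all pairwise compatibility conditions hold.
Pairwise compatibility: gcd(m_i, m_j) must divide a_i - a_j for every pair.
Merge one congruence at a time:
  Start: x ≡ 2 (mod 6).
  Combine with x ≡ 4 (mod 14): gcd(6, 14) = 2; 4 - 2 = 2, which IS divisible by 2, so compatible.
    Write x = 2 + 6·t and substitute into x ≡ 4 (mod 14): 6·t ≡ 4 − 2 = 2 (mod 14).
    Divide the congruence (and modulus) by g = 2: 3·t ≡ 1 (mod 7).
    The inverse of 3 mod 7 is 5 (since 3·5 = 15 = 2·7 + 1), so t ≡ 5·1 = 5 ≡ 5 (mod 7).
    Then x = 2 + 6·5 = 32, valid modulo lcm(6, 14) = 42: x ≡ 32 (mod 42).
  Combine with x ≡ 8 (mod 9): gcd(42, 9) = 3; 8 - 32 = -24, which IS divisible by 3, so compatible.
    Write x = 32 + 42·t and substitute into x ≡ 8 (mod 9): 42·t ≡ 8 − 32 = -24 (mod 9).
    Divide the congruence (and modulus) by g = 3: 14·t ≡ -8 (mod 3).
    Reduce coefficients mod 3: 2·t ≡ 1 (mod 3).
    The inverse of 2 mod 3 is 2 (since 2·2 = 4 = 1·3 + 1), so t ≡ 2·1 = 2 ≡ 2 (mod 3).
    Then x = 32 + 42·2 = 116, valid modulo lcm(42, 9) = 126: x ≡ 116 (mod 126).
Verify: 116 mod 6 = 2, 116 mod 14 = 4, 116 mod 9 = 8.

x ≡ 116 (mod 126).


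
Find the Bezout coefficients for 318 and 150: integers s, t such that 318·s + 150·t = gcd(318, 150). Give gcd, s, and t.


Euclidean algorithm on (318, 150) — divide until remainder is 0:
  318 = 2 · 150 + 18
  150 = 8 · 18 + 6
  18 = 3 · 6 + 0
gcd(318, 150) = 6.
Track Bezout coefficients alongside the remainders: start with r₀ = 318 = a·1 + b·0 (s = 1, t = 0) and r₁ = 150 = a·0 + b·1 (s = 0, t = 1); each new remainder r_{k+1} = r_{k-1} − q_k·r_k inherits s_{k+1} = s_{k-1} − q_k·s_k, t_{k+1} = t_{k-1} − q_k·t_k, so r_k = a·s_k + b·t_k at every step:
  q = 2: r = 18, s = 1 − 2·0 = 1, t = 0 − 2·1 = -2  (check: 318·1 + 150·(-2) = 18)
  q = 8: r = 6, s = 0 − 8·1 = -8, t = 1 − 8·(-2) = 17  (check: 318·(-8) + 150·17 = 6)
The row with r = 6 (the gcd) gives the Bezout coefficients s = -8, t = 17.
Result: 318 · (-8) + 150 · (17) = 6.

gcd(318, 150) = 6; s = -8, t = 17 (check: 318·(-8) + 150·17 = 6).


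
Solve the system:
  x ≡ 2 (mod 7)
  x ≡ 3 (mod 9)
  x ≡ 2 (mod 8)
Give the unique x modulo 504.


Moduli 7, 9, 8 are pairwise coprime; by CRT there is a unique solution modulo M = 7 · 9 · 8 = 504.
Solve pairwise, accumulating the modulus:
  Start with x ≡ 2 (mod 7).
  Combine with x ≡ 3 (mod 9): since gcd(7, 9) = 1, we get a unique residue mod 63.
    Write x = 2 + 7·t and substitute into x ≡ 3 (mod 9): 7·t ≡ 3 − 2 = 1 (mod 9).
    The inverse of 7 mod 9 is 4 (since 7·4 = 28 = 3·9 + 1), so t ≡ 4·1 = 4 ≡ 4 (mod 9).
    Then x = 2 + 7·4 = 30, valid modulo lcm(7, 9) = 63: x ≡ 30 (mod 63).
  Combine with x ≡ 2 (mod 8): since gcd(63, 8) = 1, we get a unique residue mod 504.
    Write x = 30 + 63·t and substitute into x ≡ 2 (mod 8): 63·t ≡ 2 − 30 = -28 (mod 8).
    Reduce coefficients mod 8: 7·t ≡ 4 (mod 8).
    The inverse of 7 mod 8 is 7 (since 7·7 = 49 = 6·8 + 1), so t ≡ 7·4 = 28 ≡ 4 (mod 8).
    Then x = 30 + 63·4 = 282, valid modulo lcm(63, 8) = 504: x ≡ 282 (mod 504).
Verify: 282 mod 7 = 2 ✓, 282 mod 9 = 3 ✓, 282 mod 8 = 2 ✓.

x ≡ 282 (mod 504).


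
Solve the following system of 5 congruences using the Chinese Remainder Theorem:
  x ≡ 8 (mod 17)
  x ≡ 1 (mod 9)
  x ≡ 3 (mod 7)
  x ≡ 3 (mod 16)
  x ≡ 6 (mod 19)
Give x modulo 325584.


Product of moduli M = 17 · 9 · 7 · 16 · 19 = 325584.
Merge one congruence at a time:
  Start: x ≡ 8 (mod 17).
  Combine with x ≡ 1 (mod 9); new modulus lcm = 153.
    Write x = 8 + 17·t and substitute into x ≡ 1 (mod 9): 17·t ≡ 1 − 8 = -7 (mod 9).
    Reduce coefficients mod 9: 8·t ≡ 2 (mod 9).
    The inverse of 8 mod 9 is 8 (since 8·8 = 64 = 7·9 + 1), so t ≡ 8·2 = 16 ≡ 7 (mod 9).
    Then x = 8 + 17·7 = 127, valid modulo lcm(17, 9) = 153: x ≡ 127 (mod 153).
  Combine with x ≡ 3 (mod 7); new modulus lcm = 1071.
    Write x = 127 + 153·t and substitute into x ≡ 3 (mod 7): 153·t ≡ 3 − 127 = -124 (mod 7).
    Reduce coefficients mod 7: 6·t ≡ 2 (mod 7).
    The inverse of 6 mod 7 is 6 (since 6·6 = 36 = 5·7 + 1), so t ≡ 6·2 = 12 ≡ 5 (mod 7).
    Then x = 127 + 153·5 = 892, valid modulo lcm(153, 7) = 1071: x ≡ 892 (mod 1071).
  Combine with x ≡ 3 (mod 16); new modulus lcm = 17136.
    Write x = 892 + 1071·t and substitute into x ≡ 3 (mod 16): 1071·t ≡ 3 − 892 = -889 (mod 16).
    Reduce coefficients mod 16: 15·t ≡ 7 (mod 16).
    The inverse of 15 mod 16 is 15 (since 15·15 = 225 = 14·16 + 1), so t ≡ 15·7 = 105 ≡ 9 (mod 16).
    Then x = 892 + 1071·9 = 10531, valid modulo lcm(1071, 16) = 17136: x ≡ 10531 (mod 17136).
  Combine with x ≡ 6 (mod 19); new modulus lcm = 325584.
    Write x = 10531 + 17136·t and substitute into x ≡ 6 (mod 19): 17136·t ≡ 6 − 10531 = -10525 (mod 19).
    Reduce coefficients mod 19: 17·t ≡ 1 (mod 19).
    The inverse of 17 mod 19 is 9 (since 17·9 = 153 = 8·19 + 1), so t ≡ 9·1 = 9 ≡ 9 (mod 19).
    Then x = 10531 + 17136·9 = 164755, valid modulo lcm(17136, 19) = 325584: x ≡ 164755 (mod 325584).
Verify against each original: 164755 mod 17 = 8, 164755 mod 9 = 1, 164755 mod 7 = 3, 164755 mod 16 = 3, 164755 mod 19 = 6.

x ≡ 164755 (mod 325584).


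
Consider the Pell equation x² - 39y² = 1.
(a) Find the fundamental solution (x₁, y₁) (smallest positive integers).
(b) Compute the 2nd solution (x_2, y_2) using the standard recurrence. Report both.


Step 1: Find the fundamental solution (x₁, y₁) of x² - 39y² = 1.
  Expand √39 as a continued fraction. a₀ = ⌊√39⌋ = 6; iterate m_{k+1} = d_k·a_k − m_k, d_{k+1} = (39 − m_{k+1}²)/d_k, a_{k+1} = ⌊(a₀ + m_{k+1})/d_{k+1}⌋ (starting m₀ = 0, d₀ = 1), with convergents p_k = a_k·p_{k-1} + p_{k-2}, q_k = a_k·q_{k-1} + q_{k-2} (p₋₁ = 1, q₋₁ = 0):
  k = 0: a₀ = 6; p₀/q₀ = 6/1; p₀² − 39·q₀² = 36 − 39 = -3.
  k = 1: m = 6, d = 3, a = ⌊(6 + 6)/3⌋ = 4; p/q = (4·6 + 1)/(4·1 + 0) = 25/4; p² − 39·q² = 625 − 624 = 1.
  The first convergent with p² − 39·q² = 1 gives the fundamental solution (x₁, y₁) = (25, 4).
Step 2: Apply the recurrence (x_{n+1}, y_{n+1}) = (x₁x_n + 39y₁y_n, x₁y_n + y₁x_n) repeatedly.
  From (x_1, y_1) = (25, 4): x_2 = 25·25 + 39·4·4 = 1249; y_2 = 25·4 + 4·25 = 200.
Step 3: Verify x_2² - 39·y_2² = 1560001 - 1560000 = 1 (should be 1). ✓

(x_1, y_1) = (25, 4); (x_2, y_2) = (1249, 200).


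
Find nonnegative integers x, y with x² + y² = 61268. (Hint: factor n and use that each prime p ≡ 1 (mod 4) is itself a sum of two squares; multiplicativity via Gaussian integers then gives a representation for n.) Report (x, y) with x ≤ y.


Step 1: Factor n = 61268 = 2^2 · 17^2 · 53.
Step 2: Check the mod-4 condition on each prime factor: 2 = 2 (special); 17 ≡ 1 (mod 4), exponent 2; 53 ≡ 1 (mod 4), exponent 1.
All primes ≡ 3 (mod 4) appear to even exponent (or don't appear), so by the two-squares theorem n IS expressible as a sum of two squares.
Step 3: Build a representation. Group n = k² · m with k = 2 and m = 17 · 17 · 53 = 15317 (a product of primes ≡ 1 (mod 4)); a representation of m scales to one of n via (k·x)² + (k·y)² = k²(x² + y²). Each prime p ≡ 1 (mod 4) is itself a sum of two squares; find a² by testing p − a² for a perfect square:
  17: 17 − 1² = 16 = 4² ⇒ 17 = 1² + 4².
  53: 53 − 1² = 52, 53 − 2² = 49 = 7² ⇒ 53 = 2² + 7².
  Combine using the Brahmagupta–Fibonacci identity (a² + b²)(c² + d²) = (ac − bd)² + (ad + bc)² = (ac + bd)² + (ad − bc)²:
  17 · 17 = 289: from (1² + 4²)(1² + 4²), take (1·1 − 4·4, 1·4 + 4·1) = (1 − 16, 4 + 4) = (-15, 8); dropping signs (only squares matter) gives (15, 8); check 15² + 8² = 225 + 64 = 289 ✓.
  289 · 53 = 15317: from (15² + 8²)(2² + 7²), take (15·2 − 8·7, 15·7 + 8·2) = (30 − 56, 105 + 16) = (-26, 121); dropping signs (only squares matter) gives (26, 121); check 26² + 121² = 676 + 14641 = 15317 ✓.
  Scale by k = 2: (2·26, 2·121) = (52, 242).
Step 4: Order so x ≤ y and verify: 52² + 242² = 2704 + 58564 = 61268 = n. ✓

n = 61268 = 52² + 242² (one valid representation with x ≤ y).


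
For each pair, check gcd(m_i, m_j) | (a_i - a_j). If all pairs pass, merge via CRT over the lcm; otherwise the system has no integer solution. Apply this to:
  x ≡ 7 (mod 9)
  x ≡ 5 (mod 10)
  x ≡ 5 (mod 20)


Moduli 9, 10, 20 are not pairwise coprime, so CRT works modulo lcm(m_i) when all pairwise compatibility conditions hold.
Pairwise compatibility: gcd(m_i, m_j) must divide a_i - a_j for every pair.
Merge one congruence at a time:
  Start: x ≡ 7 (mod 9).
  Combine with x ≡ 5 (mod 10): gcd(9, 10) = 1; 5 - 7 = -2, which IS divisible by 1, so compatible.
    Write x = 7 + 9·t and substitute into x ≡ 5 (mod 10): 9·t ≡ 5 − 7 = -2 (mod 10).
    Reduce coefficients mod 10: 9·t ≡ 8 (mod 10).
    The inverse of 9 mod 10 is 9 (since 9·9 = 81 = 8·10 + 1), so t ≡ 9·8 = 72 ≡ 2 (mod 10).
    Then x = 7 + 9·2 = 25, valid modulo lcm(9, 10) = 90: x ≡ 25 (mod 90).
  Combine with x ≡ 5 (mod 20): gcd(90, 20) = 10; 5 - 25 = -20, which IS divisible by 10, so compatible.
    Write x = 25 + 90·t and substitute into x ≡ 5 (mod 20): 90·t ≡ 5 − 25 = -20 (mod 20).
    Divide the congruence (and modulus) by g = 10: 9·t ≡ -2 (mod 2).
    Reduce coefficients mod 2: 1·t ≡ 0 (mod 2).
    So t ≡ 0 (mod 2).
    Then x = 25 + 90·0 = 25, valid modulo lcm(90, 20) = 180: x ≡ 25 (mod 180).
Verify: 25 mod 9 = 7, 25 mod 10 = 5, 25 mod 20 = 5.

x ≡ 25 (mod 180).


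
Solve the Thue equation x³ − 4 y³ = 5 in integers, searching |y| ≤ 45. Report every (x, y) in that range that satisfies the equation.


The equation is x³ - 4y³ = 5. For fixed y, x³ = 4·y³ + 5, so a solution requires the RHS to be a perfect cube.
Strategy: iterate y from -45 to 45, compute RHS = 4·y³ + 5, and check whether it is a (positive or negative) perfect cube.
Check small values of y:
  y = 0: RHS = 5 is not a perfect cube.
  y = 1: RHS = 9 is not a perfect cube.
  y = -1: RHS = 1 = (1)³ ⇒ x = 1 works.
  y = 2: RHS = 37 is not a perfect cube.
  y = -2: RHS = -27 = (-3)³ ⇒ x = -3 works.
  y = 3: RHS = 113 is not a perfect cube.
  y = -3: RHS = -103 is not a perfect cube.
Continuing the search up to |y| = 45 finds no further solutions beyond those listed.
Collected solutions: (1, -1), (-3, -2).

Solutions (with |y| ≤ 45): (1, -1), (-3, -2).


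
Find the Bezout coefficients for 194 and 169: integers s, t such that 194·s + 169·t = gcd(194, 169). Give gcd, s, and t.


Euclidean algorithm on (194, 169) — divide until remainder is 0:
  194 = 1 · 169 + 25
  169 = 6 · 25 + 19
  25 = 1 · 19 + 6
  19 = 3 · 6 + 1
  6 = 6 · 1 + 0
gcd(194, 169) = 1.
Track Bezout coefficients alongside the remainders: start with r₀ = 194 = a·1 + b·0 (s = 1, t = 0) and r₁ = 169 = a·0 + b·1 (s = 0, t = 1); each new remainder r_{k+1} = r_{k-1} − q_k·r_k inherits s_{k+1} = s_{k-1} − q_k·s_k, t_{k+1} = t_{k-1} − q_k·t_k, so r_k = a·s_k + b·t_k at every step:
  q = 1: r = 25, s = 1 − 1·0 = 1, t = 0 − 1·1 = -1  (check: 194·1 + 169·(-1) = 25)
  q = 6: r = 19, s = 0 − 6·1 = -6, t = 1 − 6·(-1) = 7  (check: 194·(-6) + 169·7 = 19)
  q = 1: r = 6, s = 1 − 1·(-6) = 7, t = -1 − 1·7 = -8  (check: 194·7 + 169·(-8) = 6)
  q = 3: r = 1, s = -6 − 3·7 = -27, t = 7 − 3·(-8) = 31  (check: 194·(-27) + 169·31 = 1)
The row with r = 1 (the gcd) gives the Bezout coefficients s = -27, t = 31.
Result: 194 · (-27) + 169 · (31) = 1.

gcd(194, 169) = 1; s = -27, t = 31 (check: 194·(-27) + 169·31 = 1).
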